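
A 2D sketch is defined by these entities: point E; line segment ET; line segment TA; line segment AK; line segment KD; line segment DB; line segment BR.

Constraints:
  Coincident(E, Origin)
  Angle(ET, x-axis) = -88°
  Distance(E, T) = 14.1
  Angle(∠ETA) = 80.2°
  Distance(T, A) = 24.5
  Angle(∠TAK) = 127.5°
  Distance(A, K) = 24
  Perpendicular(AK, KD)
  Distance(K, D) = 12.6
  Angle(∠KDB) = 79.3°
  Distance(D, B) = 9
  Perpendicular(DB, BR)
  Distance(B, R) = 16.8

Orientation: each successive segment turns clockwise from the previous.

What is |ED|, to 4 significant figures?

29.63

∠TAK = 127.5° gives AK at 119.7° from the x-axis; with |AK| = 24.0, K = (-35.67, 10.08). AK ⟂ KD, so KD runs at 29.70°; with |KD| = 12.6, D = (-24.73, 16.32). Then |ED| = |D − E| = 29.63.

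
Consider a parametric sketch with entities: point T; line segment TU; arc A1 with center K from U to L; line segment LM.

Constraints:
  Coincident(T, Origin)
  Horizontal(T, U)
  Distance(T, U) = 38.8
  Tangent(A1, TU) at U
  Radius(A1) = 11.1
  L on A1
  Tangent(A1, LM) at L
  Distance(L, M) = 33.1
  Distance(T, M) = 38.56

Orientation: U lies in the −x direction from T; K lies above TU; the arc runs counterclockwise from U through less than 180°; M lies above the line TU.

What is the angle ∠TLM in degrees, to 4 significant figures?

75.80°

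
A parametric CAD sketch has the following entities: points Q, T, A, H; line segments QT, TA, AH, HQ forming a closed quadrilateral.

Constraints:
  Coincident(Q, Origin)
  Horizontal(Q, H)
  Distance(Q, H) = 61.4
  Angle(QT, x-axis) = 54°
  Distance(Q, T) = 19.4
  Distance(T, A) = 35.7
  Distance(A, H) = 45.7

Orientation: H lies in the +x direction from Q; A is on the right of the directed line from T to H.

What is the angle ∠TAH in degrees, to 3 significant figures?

79.1°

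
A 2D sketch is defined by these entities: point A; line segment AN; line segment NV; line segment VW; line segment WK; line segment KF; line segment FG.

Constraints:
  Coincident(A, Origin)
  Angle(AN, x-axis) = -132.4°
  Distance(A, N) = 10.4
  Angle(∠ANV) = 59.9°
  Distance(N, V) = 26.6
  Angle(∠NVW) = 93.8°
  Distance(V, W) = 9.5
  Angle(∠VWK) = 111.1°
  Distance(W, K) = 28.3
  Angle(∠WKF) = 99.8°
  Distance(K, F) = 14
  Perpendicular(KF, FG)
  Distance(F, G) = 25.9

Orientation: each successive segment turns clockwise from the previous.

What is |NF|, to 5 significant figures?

11.781

A is at the origin; AN runs at -132.4° with length 10.4, so N = (-7.0127, -7.6799). ∠ANV = 59.9° gives NV at 107.50° from the x-axis; with |NV| = 26.6, V = (-15.012, 17.689). ∠NVW = 93.8° gives VW at 21.300° from the x-axis; with |VW| = 9.5, W = (-6.1605, 21.140). ∠VWK = 111.1° gives WK at -47.600° from the x-axis; with |WK| = 28.3, K = (12.922, 0.24154). ∠WKF = 99.8° gives KF at -127.80° from the x-axis; with |KF| = 14.0, F = (4.3416, -10.821). Then |NF| = |F − N| = 11.781.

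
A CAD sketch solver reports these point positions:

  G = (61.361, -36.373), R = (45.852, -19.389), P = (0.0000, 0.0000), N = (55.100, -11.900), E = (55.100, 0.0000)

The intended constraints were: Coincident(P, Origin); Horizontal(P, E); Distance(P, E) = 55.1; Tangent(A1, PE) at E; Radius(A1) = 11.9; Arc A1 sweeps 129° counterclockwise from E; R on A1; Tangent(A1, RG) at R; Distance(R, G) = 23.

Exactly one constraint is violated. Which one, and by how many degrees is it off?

Tangent(A1, RG) at R — off by 3.40°.

P = (0.00, 0.00) ✓; P.y = 0.00, E.y = 0.00 ✓; |PE| = 55.10 ✓; ∠(NE, EP) = 90.00° ✓; |NE| = 11.90 ✓; bearing(N→R) − bearing(N→E) = 129.0° ✓; |NR| = 11.90 ✓; ∠(NR, RG) = 86.60° ✗; |RG| = 23.00 ✓.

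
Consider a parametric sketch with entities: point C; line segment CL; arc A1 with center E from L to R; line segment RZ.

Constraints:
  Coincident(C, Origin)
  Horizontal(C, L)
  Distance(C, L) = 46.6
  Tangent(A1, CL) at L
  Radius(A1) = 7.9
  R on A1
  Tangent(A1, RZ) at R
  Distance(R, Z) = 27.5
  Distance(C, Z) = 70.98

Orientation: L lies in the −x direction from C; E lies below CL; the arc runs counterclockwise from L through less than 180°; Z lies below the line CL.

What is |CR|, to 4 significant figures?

54.18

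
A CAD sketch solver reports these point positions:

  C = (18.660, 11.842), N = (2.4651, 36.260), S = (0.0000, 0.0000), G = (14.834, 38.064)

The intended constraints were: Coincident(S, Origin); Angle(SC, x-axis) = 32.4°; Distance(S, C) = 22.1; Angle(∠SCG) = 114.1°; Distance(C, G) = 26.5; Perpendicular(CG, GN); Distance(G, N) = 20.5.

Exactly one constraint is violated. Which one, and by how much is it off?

Distance(G, N) = 20.5 — off by 8.00.

S = (0.00, 0.00) ✓; SC at 32.40° ✓; |SC| = 22.10 ✓; ∠SCG = 114.1° ✓; |CG| = 26.50 ✓; ∠(CG, GN) = 90.00° ✓; |GN| = 12.50 ✗.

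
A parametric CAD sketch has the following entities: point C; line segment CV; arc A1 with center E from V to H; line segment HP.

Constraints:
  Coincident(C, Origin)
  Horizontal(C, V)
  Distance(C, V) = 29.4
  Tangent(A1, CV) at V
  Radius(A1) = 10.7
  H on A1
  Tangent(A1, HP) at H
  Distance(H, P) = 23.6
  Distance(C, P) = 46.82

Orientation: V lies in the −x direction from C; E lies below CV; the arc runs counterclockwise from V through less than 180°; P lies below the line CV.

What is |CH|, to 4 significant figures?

41.96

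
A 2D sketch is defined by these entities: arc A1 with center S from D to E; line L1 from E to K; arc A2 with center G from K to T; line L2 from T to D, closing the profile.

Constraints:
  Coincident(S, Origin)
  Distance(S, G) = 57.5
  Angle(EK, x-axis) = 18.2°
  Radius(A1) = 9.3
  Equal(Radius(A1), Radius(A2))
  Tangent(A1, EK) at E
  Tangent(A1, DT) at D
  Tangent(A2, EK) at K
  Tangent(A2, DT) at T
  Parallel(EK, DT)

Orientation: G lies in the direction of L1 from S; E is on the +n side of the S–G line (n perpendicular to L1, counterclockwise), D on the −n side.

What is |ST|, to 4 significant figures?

58.25

The slot axis is L1's direction at 18.2°, so u = (cos 18.2°, sin 18.2°) = (0.9500, 0.3123) and n = (−sin 18.2°, cos 18.2°) = (-0.3123, 0.9500). S is at the origin and G lies 57.5 along u from S, so G = 57.5·u = (54.62, 17.96). Tangency of A1 to both parallel lines with radius 9.3 puts E and D at S ± 9.3·n: E = (-2.905, 8.835), D = (2.905, -8.835). Equal radii place K and T the same way about G: K = G + 9.3·n = (51.72, 26.79), T = G − 9.3·n = (57.53, 9.125). Then |ST| = |T − S| = 58.25.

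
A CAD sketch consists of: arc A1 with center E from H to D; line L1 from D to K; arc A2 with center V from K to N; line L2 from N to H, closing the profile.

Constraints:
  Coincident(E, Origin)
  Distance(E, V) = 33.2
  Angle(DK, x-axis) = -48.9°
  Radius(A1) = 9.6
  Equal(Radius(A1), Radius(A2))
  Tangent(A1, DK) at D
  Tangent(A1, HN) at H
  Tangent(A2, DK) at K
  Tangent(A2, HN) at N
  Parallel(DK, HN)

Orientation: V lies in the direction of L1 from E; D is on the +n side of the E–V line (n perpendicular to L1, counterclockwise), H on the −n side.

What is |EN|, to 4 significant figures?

34.56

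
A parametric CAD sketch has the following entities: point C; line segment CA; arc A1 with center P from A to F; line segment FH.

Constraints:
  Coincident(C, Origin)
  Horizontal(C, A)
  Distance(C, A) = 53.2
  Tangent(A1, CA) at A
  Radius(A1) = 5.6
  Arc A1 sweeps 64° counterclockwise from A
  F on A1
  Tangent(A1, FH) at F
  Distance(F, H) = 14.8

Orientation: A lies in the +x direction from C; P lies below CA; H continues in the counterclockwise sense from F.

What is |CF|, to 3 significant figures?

48.3

C is at the origin; C and A share the same y with |CA| = 53.2 and A on the +x side, so A = (53.2, 0.00). A1 meets CA tangentially, so PA is at right angles to CA, so P = A + (0, -5.6) = (53.2, -5.60). On A1, A sits at bearing 90° from P; a 64° counterclockwise sweep puts F at bearing 154°, so F = P + 5.6·(cos 154°, sin 154°) = (48.2, -3.15). Then |CF| = |F − C| = 48.3.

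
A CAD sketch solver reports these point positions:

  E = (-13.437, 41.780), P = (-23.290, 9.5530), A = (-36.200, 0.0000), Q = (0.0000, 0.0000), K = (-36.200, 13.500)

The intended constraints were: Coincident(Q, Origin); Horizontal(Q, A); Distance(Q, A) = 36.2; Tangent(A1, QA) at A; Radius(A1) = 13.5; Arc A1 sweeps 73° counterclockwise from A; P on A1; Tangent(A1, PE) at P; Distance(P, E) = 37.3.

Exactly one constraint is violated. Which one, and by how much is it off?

Distance(P, E) = 37.3 — off by 3.60.

Q = (0.00, 0.00) ✓; Q.y = 0.00, A.y = 0.00 ✓; |QA| = 36.20 ✓; ∠(KA, AQ) = 90.00° ✓; |KA| = 13.50 ✓; bearing(K→P) − bearing(K→A) = 73.00° ✓; |KP| = 13.50 ✓; ∠(KP, PE) = 90.00° ✓; |PE| = 33.70 ✗.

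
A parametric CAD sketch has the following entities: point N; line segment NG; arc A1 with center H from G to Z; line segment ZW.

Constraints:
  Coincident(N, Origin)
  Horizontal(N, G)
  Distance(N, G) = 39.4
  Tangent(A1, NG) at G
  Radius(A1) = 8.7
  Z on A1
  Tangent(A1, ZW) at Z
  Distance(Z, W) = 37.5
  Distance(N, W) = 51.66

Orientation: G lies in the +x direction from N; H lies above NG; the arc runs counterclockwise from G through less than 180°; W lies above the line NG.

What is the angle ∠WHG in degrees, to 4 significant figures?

159.4°

Checks: |HZ| = 8.700 ✓; ∠(HZ, ZW) = 90.00° ✓; |ZW| = 37.50 ✓; |NW| = 51.66 ✓.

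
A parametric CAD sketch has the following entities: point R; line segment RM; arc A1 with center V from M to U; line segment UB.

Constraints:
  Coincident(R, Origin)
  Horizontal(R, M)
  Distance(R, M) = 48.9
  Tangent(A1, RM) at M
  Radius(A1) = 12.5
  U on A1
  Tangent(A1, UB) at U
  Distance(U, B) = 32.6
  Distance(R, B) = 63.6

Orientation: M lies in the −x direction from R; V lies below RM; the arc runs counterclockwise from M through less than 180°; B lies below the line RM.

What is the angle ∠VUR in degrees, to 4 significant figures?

13.20°

R is at the origin; R and M share the same y with |RM| = 48.9 and M on the −x side, so M = (-48.90, 0.000). The tangent condition forces VM to be normal to RM, so V = M + (0, -12.5) = (-48.90, -12.50). Since VU ⟂ UB (tangency), |VB| = √(12.5² + 32.6²) = 34.91 regardless of where U sits on A1. So B lies on both circle(R, 63.6) and circle(V, 34.91); the below-RM intersection is B = (-42.95, -46.90). U is the foot of the tangent from B: U = (-59.64, -18.90).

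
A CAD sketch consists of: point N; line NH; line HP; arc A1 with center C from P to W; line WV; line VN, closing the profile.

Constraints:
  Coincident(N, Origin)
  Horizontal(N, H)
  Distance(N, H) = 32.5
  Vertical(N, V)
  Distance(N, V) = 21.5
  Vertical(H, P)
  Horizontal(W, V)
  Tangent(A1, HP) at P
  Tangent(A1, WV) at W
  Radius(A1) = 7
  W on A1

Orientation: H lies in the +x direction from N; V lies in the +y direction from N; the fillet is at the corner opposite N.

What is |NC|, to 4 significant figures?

29.33

N and V share the same x with |NV| = 21.5 and V on the +y side, so V = (0.000, 21.50). The virtual corner opposite N is at (32.50, 21.50). Tangency of A1 to HP means the radius CP is perpendicular to HP and the tangent condition forces CW to be normal to WV, with radius 7.0, so the center C sits 7.0 in from both sides at C = (25.50, 14.50). Then |NC| = |C − N| = 29.33.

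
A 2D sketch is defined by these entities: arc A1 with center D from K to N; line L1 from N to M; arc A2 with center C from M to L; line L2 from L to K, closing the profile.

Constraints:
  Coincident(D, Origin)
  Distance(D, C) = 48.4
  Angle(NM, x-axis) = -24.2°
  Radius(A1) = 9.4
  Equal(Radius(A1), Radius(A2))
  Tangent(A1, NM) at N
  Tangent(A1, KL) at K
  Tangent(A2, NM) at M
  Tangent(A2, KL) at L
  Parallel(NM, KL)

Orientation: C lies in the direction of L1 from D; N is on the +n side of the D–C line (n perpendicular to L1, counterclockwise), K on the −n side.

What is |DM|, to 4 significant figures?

49.30

The slot axis is L1's direction at -24.2°, so u = (cos -24.2°, sin -24.2°) = (0.9121, -0.4099) and n = (−sin -24.2°, cos -24.2°) = (0.4099, 0.9121). D is at the origin and C lies 48.4 along u from D, so C = 48.4·u = (44.15, -19.84). Tangency of A1 to both parallel lines with radius 9.4 puts N and K at D ± 9.4·n: N = (3.853, 8.574), K = (-3.853, -8.574). Equal radii place M and L the same way about C: M = C + 9.4·n = (48.00, -11.27), L = C − 9.4·n = (40.29, -28.41). Then |DM| = |M − D| = 49.30.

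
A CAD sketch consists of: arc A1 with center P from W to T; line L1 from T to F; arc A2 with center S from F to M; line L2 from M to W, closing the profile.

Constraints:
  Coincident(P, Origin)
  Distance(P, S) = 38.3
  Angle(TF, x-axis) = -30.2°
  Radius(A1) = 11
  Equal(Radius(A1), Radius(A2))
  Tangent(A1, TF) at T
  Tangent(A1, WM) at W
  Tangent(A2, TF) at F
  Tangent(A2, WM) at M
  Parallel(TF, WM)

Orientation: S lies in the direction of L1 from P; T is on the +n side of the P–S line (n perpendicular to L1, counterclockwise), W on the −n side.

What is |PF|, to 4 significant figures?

39.85

The slot axis is L1's direction at -30.2°, so u = (cos -30.2°, sin -30.2°) = (0.8643, -0.5030) and n = (−sin -30.2°, cos -30.2°) = (0.5030, 0.8643). P is at the origin and S lies 38.3 along u from P, so S = 38.3·u = (33.10, -19.27). Tangency of A1 to both parallel lines with radius 11.0 puts T and W at P ± 11.0·n: T = (5.533, 9.507), W = (-5.533, -9.507). Equal radii place F and M the same way about S: F = S + 11.0·n = (38.63, -9.759), M = S − 11.0·n = (27.57, -28.77). Then |PF| = |F − P| = 39.85.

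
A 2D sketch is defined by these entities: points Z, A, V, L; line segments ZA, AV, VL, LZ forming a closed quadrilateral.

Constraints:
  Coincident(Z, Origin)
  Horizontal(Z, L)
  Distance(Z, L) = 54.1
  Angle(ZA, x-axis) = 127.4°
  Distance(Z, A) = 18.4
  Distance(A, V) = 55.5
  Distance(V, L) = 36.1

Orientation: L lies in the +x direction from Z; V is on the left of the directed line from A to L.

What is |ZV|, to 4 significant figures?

53.00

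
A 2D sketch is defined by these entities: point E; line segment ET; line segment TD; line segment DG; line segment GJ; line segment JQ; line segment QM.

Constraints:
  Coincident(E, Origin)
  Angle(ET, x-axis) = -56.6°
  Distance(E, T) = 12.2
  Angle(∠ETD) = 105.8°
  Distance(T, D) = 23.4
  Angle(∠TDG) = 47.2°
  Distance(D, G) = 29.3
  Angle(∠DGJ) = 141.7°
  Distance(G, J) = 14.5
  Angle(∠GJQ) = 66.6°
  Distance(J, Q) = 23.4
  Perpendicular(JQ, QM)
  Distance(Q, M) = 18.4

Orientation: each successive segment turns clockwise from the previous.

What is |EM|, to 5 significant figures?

17.255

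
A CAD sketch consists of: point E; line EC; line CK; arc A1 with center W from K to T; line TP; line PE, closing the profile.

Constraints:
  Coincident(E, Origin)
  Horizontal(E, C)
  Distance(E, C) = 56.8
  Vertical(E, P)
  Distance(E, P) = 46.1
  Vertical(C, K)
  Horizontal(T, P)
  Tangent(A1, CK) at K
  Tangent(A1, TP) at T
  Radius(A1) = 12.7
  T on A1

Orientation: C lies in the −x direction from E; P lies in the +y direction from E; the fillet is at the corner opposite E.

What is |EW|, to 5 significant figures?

55.321

E is at the origin; EC is horizontal with |EC| = 56.8 and C on the −x side, so C = (-56.800, 0.0000). E and P share the same x with |EP| = 46.1 and P on the +y side, so P = (0.0000, 46.100). The virtual corner opposite E is at (-56.800, 46.100). Since A1 is tangent to CK there, WK ⟂ CK and the tangent condition forces WT to be normal to TP, with radius 12.7, so the center W sits 12.7 in from both sides at W = (-44.100, 33.400). Then |EW| = |W − E| = 55.321.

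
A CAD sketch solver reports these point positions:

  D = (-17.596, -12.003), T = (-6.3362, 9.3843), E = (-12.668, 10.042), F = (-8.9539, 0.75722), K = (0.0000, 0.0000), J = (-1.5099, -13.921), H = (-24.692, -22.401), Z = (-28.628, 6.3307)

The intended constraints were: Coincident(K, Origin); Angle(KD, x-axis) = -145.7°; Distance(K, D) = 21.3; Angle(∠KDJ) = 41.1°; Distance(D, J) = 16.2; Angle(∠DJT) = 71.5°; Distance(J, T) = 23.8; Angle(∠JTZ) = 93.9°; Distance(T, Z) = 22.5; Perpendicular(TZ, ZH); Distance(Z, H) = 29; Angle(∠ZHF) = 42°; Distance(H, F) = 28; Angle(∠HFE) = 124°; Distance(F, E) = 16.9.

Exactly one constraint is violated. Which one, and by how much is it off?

Distance(F, E) = 16.9 — off by 6.90.

K = (0.00, 0.00) ✓; KD at -145.7° ✓; |KD| = 21.30 ✓; ∠KDJ = 41.10° ✓; |DJ| = 16.20 ✓; ∠DJT = 71.50° ✓; |JT| = 23.80 ✓; ∠JTZ = 93.90° ✓; |TZ| = 22.50 ✓; ∠(TZ, ZH) = 90.00° ✓; |ZH| = 29.00 ✓; ∠ZHF = 42.00° ✓; |HF| = 28.00 ✓; ∠HFE = 124.0° ✓; |FE| = 10.00 ✗.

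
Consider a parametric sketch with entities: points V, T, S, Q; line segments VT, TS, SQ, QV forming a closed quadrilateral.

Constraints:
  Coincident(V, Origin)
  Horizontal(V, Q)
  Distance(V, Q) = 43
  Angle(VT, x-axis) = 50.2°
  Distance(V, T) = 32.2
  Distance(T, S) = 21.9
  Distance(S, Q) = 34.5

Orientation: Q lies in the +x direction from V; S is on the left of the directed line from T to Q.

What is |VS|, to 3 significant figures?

53.0

Checks: |TS| = 21.90 ✓; |SQ| = 34.50 ✓.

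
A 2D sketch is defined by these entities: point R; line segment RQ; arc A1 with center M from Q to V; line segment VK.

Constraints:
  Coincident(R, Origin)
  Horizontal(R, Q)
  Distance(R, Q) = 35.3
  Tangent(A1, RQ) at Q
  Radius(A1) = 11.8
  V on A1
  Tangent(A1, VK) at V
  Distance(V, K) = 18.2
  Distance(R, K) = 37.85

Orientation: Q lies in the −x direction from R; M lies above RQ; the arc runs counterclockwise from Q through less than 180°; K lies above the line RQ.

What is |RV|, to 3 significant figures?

26.2

Checks: |MV| = 11.80 ✓; ∠(MV, VK) = 90.00° ✓; |VK| = 18.20 ✓; |RK| = 37.85 ✓.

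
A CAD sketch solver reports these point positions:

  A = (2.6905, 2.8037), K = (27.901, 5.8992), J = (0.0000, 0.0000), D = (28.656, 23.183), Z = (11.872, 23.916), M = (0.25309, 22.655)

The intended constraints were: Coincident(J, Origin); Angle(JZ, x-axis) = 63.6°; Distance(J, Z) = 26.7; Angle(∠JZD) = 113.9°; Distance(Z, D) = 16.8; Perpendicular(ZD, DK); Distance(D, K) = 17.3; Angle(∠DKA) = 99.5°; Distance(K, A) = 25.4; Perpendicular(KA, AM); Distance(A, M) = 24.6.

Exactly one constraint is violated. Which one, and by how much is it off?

Distance(A, M) = 24.6 — off by 4.60.

J = (0.00, 0.00) ✓; JZ at 63.60° ✓; |JZ| = 26.70 ✓; ∠JZD = 113.9° ✓; |ZD| = 16.80 ✓; ∠(ZD, DK) = 90.00° ✓; |DK| = 17.30 ✓; ∠DKA = 99.50° ✓; |KA| = 25.40 ✓; ∠(KA, AM) = 90.00° ✓; |AM| = 20.00 ✗.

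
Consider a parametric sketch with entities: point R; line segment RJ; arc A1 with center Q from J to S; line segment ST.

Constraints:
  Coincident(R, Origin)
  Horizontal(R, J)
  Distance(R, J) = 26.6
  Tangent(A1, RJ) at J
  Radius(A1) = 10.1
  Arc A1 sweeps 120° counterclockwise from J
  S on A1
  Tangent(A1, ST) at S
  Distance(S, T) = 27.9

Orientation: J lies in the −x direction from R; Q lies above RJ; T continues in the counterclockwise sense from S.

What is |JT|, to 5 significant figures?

39.655

On A1, J sits at bearing -90° from Q; a 120° counterclockwise sweep puts S at bearing 30°, so S = Q + 10.1·(cos 30°, sin 30°) = (-17.853, 15.150). A1 meets ST tangentially, so QS is at right angles to ST, so ST runs along (−sin 30°, cos 30°); with |ST| = 27.9, T = (-31.803, 39.312). Then |JT| = |T − J| = 39.655.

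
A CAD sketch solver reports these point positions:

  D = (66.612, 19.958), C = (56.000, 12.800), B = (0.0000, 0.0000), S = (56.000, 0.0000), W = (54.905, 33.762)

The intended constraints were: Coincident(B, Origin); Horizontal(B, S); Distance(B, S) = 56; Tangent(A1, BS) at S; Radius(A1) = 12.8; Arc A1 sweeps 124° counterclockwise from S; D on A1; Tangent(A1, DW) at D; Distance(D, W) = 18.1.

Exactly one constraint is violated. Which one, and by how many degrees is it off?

Tangent(A1, DW) at D — off by 6.30°.

B = (0.00, 0.00) ✓; B.y = 0.00, S.y = 0.00 ✓; |BS| = 56.00 ✓; ∠(CS, SB) = 90.00° ✓; |CS| = 12.80 ✓; bearing(C→D) − bearing(C→S) = 124.0° ✓; |CD| = 12.80 ✓; ∠(CD, DW) = 83.70° ✗; |DW| = 18.10 ✓.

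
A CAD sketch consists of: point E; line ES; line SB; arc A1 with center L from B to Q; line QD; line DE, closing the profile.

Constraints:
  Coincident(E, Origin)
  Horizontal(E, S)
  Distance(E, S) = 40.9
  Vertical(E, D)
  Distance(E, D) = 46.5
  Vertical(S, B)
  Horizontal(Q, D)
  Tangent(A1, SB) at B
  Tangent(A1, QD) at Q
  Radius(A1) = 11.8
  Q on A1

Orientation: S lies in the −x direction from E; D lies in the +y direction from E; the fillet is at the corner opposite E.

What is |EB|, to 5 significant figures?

53.637

E is at the origin; ES is horizontal with |ES| = 40.9 and S on the −x side, so S = (-40.900, 0.0000). ED is vertical with |ED| = 46.5 and D on the +y side, so D = (0.0000, 46.500). The virtual corner opposite E is at (-40.900, 46.500). Tangency of A1 to SB means the radius LB is perpendicular to SB and since A1 is tangent to QD there, LQ ⟂ QD, with radius 11.8, so the center L sits 11.8 in from both sides at L = (-29.100, 34.700). That places the tangent points at B = (-40.900, 34.700) on SB and Q = (-29.100, 46.500) on QD. Then |EB| = |B − E| = 53.637.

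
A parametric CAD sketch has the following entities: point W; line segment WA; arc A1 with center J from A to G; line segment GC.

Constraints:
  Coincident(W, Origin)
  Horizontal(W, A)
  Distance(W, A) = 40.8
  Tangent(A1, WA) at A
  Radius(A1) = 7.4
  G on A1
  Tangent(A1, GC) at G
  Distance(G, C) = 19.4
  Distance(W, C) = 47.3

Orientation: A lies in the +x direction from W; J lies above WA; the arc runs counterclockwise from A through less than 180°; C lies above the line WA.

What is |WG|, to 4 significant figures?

48.56

Checks: W = (0.00, 0.00) ✓; |JG| = 7.400 ✓; ∠(JG, GC) = 90.00° ✓; |GC| = 19.40 ✓; |WC| = 47.30 ✓.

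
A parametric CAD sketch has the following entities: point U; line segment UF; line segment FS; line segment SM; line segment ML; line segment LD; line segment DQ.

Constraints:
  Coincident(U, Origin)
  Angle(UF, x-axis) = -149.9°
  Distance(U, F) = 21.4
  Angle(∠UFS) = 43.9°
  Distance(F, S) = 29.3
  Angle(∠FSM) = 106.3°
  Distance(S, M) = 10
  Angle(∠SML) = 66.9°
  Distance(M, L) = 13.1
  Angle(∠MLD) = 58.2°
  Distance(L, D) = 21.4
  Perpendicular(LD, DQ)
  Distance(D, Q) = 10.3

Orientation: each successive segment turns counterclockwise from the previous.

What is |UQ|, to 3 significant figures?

30.3

U is at the origin; UF runs at -149.9° with length 21.4, so F = (-18.5, -10.7). ∠UFS = 43.9° gives FS at -13.8° from the x-axis; with |FS| = 29.3, S = (9.94, -17.7). ∠FSM = 106.3° gives SM at 59.9° from the x-axis; with |SM| = 10.0, M = (15.0, -9.07). ∠SML = 66.9° gives ML at 173° from the x-axis; with |ML| = 13.1, L = (1.95, -7.47). ∠MLD = 58.2° gives LD at -65.2° from the x-axis; with |LD| = 21.4, D = (10.9, -26.9). LD ⟂ DQ, so DQ runs at 24.8°; with |DQ| = 10.3, Q = (20.3, -22.6). Then |UQ| = |Q − U| = 30.3.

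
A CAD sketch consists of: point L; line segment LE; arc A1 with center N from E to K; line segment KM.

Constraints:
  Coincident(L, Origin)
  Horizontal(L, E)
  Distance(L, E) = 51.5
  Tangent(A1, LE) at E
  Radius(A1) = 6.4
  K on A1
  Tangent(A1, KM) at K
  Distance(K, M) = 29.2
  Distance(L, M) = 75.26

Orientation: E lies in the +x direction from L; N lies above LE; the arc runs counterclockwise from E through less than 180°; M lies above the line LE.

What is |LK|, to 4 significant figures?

57.54

L is at the origin; LE is horizontal with |LE| = 51.5 and E on the +x side, so E = (51.50, 0.000). Tangency of A1 to LE means the radius NE is perpendicular to LE, so N = E + (0, 6.4) = (51.50, 6.400). Since NK ⟂ KM (tangency), |NM| = √(6.4² + 29.2²) = 29.89 regardless of where K sits on A1. So M lies on both circle(L, 75.26) and circle(N, 29.89); the above-LE intersection is M = (68.62, 30.90). K is the foot of the tangent from M: K = (57.41, 3.942).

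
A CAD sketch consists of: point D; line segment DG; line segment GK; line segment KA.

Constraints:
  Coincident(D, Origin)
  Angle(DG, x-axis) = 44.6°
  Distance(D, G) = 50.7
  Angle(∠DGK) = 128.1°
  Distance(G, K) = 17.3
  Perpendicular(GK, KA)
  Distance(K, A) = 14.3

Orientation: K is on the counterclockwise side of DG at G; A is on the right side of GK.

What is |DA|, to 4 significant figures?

72.79

∠DGK = 128.1°, so GK runs at 44.6° + (180° − 128.1°) = 96.50° from the x-axis; with |GK| = 17.3, K = G + 17.3·(cos 96.50°, sin 96.50°) = (34.14, 52.79). GK ⟂ KA; with |KA| = 14.3 on the right of GK, A = K + 14.3·(0.9936, 0.1132) = (48.35, 54.41). Then |DA| = |A − D| = 72.79.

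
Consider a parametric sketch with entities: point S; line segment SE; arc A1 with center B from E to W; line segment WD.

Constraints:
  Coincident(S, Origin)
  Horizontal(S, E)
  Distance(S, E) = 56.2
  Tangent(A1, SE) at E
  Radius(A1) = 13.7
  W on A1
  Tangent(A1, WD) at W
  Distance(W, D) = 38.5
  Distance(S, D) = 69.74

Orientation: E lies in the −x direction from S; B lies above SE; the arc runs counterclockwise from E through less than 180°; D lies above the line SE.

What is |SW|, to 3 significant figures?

45.0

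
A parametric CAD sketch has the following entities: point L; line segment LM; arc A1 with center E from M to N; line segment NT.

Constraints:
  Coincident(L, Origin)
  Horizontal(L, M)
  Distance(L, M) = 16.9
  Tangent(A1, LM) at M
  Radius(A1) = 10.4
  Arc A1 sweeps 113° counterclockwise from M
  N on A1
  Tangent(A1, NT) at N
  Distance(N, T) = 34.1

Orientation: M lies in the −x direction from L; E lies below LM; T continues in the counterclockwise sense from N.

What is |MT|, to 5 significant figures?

46.006

L is at the origin; L and M share the same y with |LM| = 16.9 and M on the −x side, so M = (-16.900, 0.0000). The tangent condition forces EM to be normal to LM, so E = M + (0, -10.4) = (-16.900, -10.400). On A1, M sits at bearing 90° from E; a 113° counterclockwise sweep puts N at bearing 203°, so N = E + 10.4·(cos 203°, sin 203°) = (-26.473, -14.464). The tangent condition forces EN to be normal to NT, so NT runs along (−sin 203°, cos 203°); with |NT| = 34.1, T = (-13.149, -45.853). Then |MT| = |T − M| = 46.006.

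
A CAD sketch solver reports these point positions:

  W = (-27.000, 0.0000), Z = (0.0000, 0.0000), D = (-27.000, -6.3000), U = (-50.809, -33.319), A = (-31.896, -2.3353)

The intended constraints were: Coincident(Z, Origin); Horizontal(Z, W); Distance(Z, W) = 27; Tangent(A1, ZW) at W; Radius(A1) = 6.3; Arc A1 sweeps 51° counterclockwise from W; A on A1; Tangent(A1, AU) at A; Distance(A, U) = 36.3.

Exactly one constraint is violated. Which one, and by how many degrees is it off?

Tangent(A1, AU) at A — off by 7.60°.

Z = (0.00, 0.00) ✓; Z.y = 0.00, W.y = 0.00 ✓; |ZW| = 27.00 ✓; ∠(DW, WZ) = 90.00° ✓; |DW| = 6.300 ✓; bearing(D→A) − bearing(D→W) = 51.00° ✓; |DA| = 6.300 ✓; ∠(DA, AU) = 82.40° ✗; |AU| = 36.30 ✓.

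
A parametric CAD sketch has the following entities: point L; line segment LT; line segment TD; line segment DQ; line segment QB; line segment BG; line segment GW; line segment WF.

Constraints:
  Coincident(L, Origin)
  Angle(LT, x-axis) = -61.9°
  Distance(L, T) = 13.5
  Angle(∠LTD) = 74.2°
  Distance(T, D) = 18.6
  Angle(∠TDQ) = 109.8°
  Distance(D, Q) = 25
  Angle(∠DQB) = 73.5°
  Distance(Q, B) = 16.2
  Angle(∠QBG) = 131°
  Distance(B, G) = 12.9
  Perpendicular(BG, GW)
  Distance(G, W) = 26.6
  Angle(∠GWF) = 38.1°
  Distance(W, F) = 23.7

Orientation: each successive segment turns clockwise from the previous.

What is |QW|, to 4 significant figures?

27.57

L is at the origin; LT runs at -61.9° with length 13.5, so T = (6.359, -11.91). ∠LTD = 74.2° gives TD at -167.7° from the x-axis; with |TD| = 18.6, D = (-11.81, -15.87). ∠TDQ = 109.8° gives DQ at 122.1° from the x-axis; with |DQ| = 25.0, Q = (-25.10, 5.307). ∠DQB = 73.5° gives QB at 15.60° from the x-axis; with |QB| = 16.2, B = (-9.496, 9.663). ∠QBG = 131.0° gives BG at -33.40° from the x-axis; with |BG| = 12.9, G = (1.273, 2.562). The perpendicularity gives GW at right angles to BG, so GW runs at -123.4°; with |GW| = 26.6, W = (-13.37, -19.64). Then |QW| = |W − Q| = 27.57.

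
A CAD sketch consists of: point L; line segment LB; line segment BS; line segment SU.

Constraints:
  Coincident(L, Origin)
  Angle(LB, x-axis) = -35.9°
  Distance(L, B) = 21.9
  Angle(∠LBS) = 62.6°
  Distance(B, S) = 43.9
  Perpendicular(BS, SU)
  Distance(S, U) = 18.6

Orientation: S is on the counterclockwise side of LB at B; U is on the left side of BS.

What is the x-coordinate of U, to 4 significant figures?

5.833

L is at the origin; LB runs at -35.9° with length 21.9, so B = 21.9·(cos -35.9°, sin -35.9°) = (17.74, -12.84). ∠LBS = 62.6°, so BS runs at -35.9° + (180° − 62.6°) = 81.50° from the x-axis; with |BS| = 43.9, S = B + 43.9·(cos 81.50°, sin 81.50°) = (24.23, 30.58). The perpendicularity gives SU at right angles to BS; with |SU| = 18.6 on the left of BS, U = S + 18.6·(-0.9890, 0.1478) = (5.833, 33.33). So U.x = 5.833.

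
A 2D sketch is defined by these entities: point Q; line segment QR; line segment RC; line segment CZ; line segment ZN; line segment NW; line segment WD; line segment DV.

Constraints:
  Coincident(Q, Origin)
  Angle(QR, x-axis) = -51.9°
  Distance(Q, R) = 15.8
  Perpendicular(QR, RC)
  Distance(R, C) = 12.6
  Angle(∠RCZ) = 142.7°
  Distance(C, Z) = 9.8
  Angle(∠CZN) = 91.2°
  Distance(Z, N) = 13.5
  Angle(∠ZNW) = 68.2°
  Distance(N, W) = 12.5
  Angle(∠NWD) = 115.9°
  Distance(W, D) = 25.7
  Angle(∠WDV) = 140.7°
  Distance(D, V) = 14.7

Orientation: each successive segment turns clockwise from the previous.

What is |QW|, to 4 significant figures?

11.17

∠CZN = 91.2° gives ZN at 92.00° from the x-axis; with |ZN| = 13.5, N = (-10.44, -6.853). ∠ZNW = 68.2° gives NW at -19.80° from the x-axis; with |NW| = 12.5, W = (1.325, -11.09). Then |QW| = |W − Q| = 11.17.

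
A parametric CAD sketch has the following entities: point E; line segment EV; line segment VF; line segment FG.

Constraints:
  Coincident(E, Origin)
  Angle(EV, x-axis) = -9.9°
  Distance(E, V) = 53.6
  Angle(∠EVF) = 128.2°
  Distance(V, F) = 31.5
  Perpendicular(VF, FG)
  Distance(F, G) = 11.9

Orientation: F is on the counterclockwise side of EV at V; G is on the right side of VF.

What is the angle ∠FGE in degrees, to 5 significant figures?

50.116°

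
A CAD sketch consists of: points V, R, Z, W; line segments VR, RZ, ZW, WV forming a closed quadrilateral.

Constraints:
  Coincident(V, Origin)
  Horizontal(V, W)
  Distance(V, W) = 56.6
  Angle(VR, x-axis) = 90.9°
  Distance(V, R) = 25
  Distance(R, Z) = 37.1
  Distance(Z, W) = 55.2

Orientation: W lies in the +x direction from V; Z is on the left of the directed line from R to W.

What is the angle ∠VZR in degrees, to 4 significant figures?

20.98°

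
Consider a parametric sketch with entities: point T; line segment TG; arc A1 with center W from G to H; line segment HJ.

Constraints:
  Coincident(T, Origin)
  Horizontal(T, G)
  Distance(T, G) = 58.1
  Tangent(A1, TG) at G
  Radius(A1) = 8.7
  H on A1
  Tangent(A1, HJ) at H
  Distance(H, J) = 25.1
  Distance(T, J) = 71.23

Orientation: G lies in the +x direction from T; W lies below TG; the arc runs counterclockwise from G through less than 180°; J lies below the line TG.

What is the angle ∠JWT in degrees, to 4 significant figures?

107.1°

Checks: T.y = 0.00, G.y = 0.00 ✓; |WH| = 8.700 ✓; ∠(WH, HJ) = 90.00° ✓; |HJ| = 25.10 ✓; |TJ| = 71.23 ✓.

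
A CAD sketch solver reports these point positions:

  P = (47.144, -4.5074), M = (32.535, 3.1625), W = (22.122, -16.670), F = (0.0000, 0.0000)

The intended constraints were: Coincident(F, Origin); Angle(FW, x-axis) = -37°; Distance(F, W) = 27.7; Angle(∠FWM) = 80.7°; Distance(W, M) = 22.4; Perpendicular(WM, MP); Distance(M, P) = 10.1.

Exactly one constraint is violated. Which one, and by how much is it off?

Distance(M, P) = 10.1 — off by 6.40.

F = (0.00, 0.00) ✓; FW at -37.00° ✓; |FW| = 27.70 ✓; ∠FWM = 80.70° ✓; |WM| = 22.40 ✓; ∠(WM, MP) = 90.00° ✓; |MP| = 16.50 ✗.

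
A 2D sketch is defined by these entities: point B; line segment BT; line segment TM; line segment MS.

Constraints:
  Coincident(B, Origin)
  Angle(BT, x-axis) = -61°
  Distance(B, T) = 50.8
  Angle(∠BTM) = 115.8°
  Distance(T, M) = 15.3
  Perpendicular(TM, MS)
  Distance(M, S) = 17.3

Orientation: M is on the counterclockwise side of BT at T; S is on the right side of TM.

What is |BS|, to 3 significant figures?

73.3

∠BTM = 115.8°, so TM runs at -61.0° + (180° − 115.8°) = 3.20° from the x-axis; with |TM| = 15.3, M = T + 15.3·(cos 3.20°, sin 3.20°) = (39.9, -43.6). TM ⟂ MS; with |MS| = 17.3 on the right of TM, S = M + 17.3·(0.0558, -0.998) = (40.9, -60.8). Then |BS| = |S − B| = 73.3.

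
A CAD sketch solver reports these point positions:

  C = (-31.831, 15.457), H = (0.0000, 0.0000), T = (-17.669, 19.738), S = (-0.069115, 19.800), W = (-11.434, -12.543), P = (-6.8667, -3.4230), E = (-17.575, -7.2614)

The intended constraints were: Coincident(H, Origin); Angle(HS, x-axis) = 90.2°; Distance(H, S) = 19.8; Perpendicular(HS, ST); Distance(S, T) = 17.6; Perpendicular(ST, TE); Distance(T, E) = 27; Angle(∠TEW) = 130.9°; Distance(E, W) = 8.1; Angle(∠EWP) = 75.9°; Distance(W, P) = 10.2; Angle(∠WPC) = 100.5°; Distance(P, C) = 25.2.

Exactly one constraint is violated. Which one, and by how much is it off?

Distance(P, C) = 25.2 — off by 6.10.

H = (0.00, 0.00) ✓; HS at 90.20° ✓; |HS| = 19.80 ✓; ∠(HS, ST) = 90.00° ✓; |ST| = 17.60 ✓; ∠(ST, TE) = 90.00° ✓; |TE| = 27.00 ✓; ∠TEW = 130.9° ✓; |EW| = 8.100 ✓; ∠EWP = 75.90° ✓; |WP| = 10.20 ✓; ∠WPC = 100.5° ✓; |PC| = 31.30 ✗.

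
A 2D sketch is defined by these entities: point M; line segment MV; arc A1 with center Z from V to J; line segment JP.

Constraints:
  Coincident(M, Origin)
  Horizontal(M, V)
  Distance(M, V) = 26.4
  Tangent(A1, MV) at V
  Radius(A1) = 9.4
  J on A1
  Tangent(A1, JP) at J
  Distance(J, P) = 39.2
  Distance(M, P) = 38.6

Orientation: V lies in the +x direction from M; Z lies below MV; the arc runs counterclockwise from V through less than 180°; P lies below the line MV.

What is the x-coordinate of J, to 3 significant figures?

18.3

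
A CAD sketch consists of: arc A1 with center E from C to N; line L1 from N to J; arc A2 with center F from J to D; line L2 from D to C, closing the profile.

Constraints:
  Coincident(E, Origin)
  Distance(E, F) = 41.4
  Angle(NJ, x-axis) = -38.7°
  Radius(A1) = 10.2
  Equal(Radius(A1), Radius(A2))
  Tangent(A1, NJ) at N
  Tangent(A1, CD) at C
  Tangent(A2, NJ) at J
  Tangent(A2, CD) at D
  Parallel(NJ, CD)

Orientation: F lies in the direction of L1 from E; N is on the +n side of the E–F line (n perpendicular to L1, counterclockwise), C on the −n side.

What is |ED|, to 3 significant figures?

42.6

Tangency of A1 to both parallel lines with radius 10.2 puts N and C at E ± 10.2·n: N = (6.38, 7.96), C = (-6.38, -7.96). Equal radii place J and D the same way about F: J = F + 10.2·n = (38.7, -17.9), D = F − 10.2·n = (25.9, -33.8). Then |ED| = |D − E| = 42.6.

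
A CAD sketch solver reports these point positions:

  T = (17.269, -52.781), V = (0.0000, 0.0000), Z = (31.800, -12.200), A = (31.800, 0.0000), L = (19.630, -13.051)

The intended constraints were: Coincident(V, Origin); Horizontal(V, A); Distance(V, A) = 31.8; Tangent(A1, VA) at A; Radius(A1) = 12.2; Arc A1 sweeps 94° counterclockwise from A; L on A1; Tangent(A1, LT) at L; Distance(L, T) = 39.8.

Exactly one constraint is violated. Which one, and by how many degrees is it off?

Tangent(A1, LT) at L — off by 7.40°.

V = (0.00, 0.00) ✓; V.y = 0.00, A.y = 0.00 ✓; |VA| = 31.80 ✓; ∠(ZA, AV) = 90.00° ✓; |ZA| = 12.20 ✓; bearing(Z→L) − bearing(Z→A) = 94.00° ✓; |ZL| = 12.20 ✓; ∠(ZL, LT) = 97.40° ✗; |LT| = 39.80 ✓.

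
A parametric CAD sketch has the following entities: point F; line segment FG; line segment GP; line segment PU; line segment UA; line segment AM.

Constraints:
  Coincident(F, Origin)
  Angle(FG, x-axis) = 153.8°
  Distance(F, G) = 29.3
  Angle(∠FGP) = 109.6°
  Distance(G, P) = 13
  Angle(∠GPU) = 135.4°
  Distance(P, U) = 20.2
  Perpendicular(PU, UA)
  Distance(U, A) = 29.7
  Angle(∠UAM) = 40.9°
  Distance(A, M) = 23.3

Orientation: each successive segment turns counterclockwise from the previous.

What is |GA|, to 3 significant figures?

35.9

∠GPU = 135.4° gives PU at -91.2° from the x-axis; with |PU| = 20.2, U = (-36.0, -16.3). The perpendicularity gives UA at right angles to PU, so UA runs at -1.20°; with |UA| = 29.7, A = (-6.34, -16.9). Then |GA| = |A − G| = 35.9.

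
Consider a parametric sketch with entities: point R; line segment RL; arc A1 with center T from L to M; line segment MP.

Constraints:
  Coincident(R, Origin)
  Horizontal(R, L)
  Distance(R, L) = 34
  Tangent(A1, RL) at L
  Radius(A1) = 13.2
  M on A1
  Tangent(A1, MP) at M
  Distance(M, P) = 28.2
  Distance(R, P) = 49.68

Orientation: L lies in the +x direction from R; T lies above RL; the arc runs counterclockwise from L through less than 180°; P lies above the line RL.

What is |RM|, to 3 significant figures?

49.0

R is at the origin; RL is horizontal with |RL| = 34.0 and L on the +x side, so L = (34.0, 0.00). Since A1 is tangent to RL there, TL ⟂ RL, so T = L + (0, 13.2) = (34.0, 13.2). Since TM ⟂ MP (tangency), |TP| = √(13.2² + 28.2²) = 31.1 regardless of where M sits on A1. So P lies on both circle(R, 49.68) and circle(T, 31.1); the above-RL intersection is P = (24.9, 43.0). M is the foot of the tangent from P: M = (43.8, 22.0).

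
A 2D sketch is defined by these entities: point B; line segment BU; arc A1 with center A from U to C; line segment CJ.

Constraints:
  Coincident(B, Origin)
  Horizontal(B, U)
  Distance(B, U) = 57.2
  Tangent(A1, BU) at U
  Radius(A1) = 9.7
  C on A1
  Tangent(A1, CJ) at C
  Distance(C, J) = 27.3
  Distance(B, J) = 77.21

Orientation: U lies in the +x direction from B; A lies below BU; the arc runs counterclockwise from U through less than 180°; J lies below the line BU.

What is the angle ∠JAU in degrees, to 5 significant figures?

158.13°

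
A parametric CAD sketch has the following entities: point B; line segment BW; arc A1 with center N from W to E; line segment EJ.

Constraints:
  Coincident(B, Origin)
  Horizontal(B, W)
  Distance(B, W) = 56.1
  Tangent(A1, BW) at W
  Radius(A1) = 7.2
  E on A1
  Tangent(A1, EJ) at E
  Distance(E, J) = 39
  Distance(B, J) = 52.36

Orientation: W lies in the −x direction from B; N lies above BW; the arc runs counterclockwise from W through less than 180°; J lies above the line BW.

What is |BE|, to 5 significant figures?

49.697

Checks: |NE| = 7.200 ✓; ∠(NE, EJ) = 90.00° ✓; |EJ| = 39.00 ✓; |BJ| = 52.36 ✓.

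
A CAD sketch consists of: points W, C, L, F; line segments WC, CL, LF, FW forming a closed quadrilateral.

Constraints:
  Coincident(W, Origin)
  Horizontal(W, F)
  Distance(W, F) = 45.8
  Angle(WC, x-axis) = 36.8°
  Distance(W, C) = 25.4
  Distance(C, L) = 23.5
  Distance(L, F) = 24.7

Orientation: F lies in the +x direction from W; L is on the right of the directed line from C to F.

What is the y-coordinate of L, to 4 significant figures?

-8.186

Checks: |CL| = 23.50 ✓; |LF| = 24.70 ✓.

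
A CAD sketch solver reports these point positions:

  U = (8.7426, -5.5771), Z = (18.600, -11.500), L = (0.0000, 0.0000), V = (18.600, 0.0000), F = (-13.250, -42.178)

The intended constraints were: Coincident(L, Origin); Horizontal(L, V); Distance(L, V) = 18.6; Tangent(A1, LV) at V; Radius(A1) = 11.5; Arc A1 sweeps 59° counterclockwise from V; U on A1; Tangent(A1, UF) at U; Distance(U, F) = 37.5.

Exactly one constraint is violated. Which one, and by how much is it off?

Distance(U, F) = 37.5 — off by 5.20.

L = (0.00, 0.00) ✓; L.y = 0.00, V.y = 0.00 ✓; |LV| = 18.60 ✓; ∠(ZV, VL) = 90.00° ✓; |ZV| = 11.50 ✓; bearing(Z→U) − bearing(Z→V) = 59.00° ✓; |ZU| = 11.50 ✓; ∠(ZU, UF) = 90.00° ✓; |UF| = 42.70 ✗.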